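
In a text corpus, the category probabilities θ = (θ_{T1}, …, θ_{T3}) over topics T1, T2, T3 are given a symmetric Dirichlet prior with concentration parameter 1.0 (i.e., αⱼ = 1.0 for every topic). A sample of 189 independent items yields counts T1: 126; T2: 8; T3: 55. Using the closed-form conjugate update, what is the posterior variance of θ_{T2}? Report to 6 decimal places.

The Dirichlet prior is conjugate to the Multinomial likelihood: each posterior αⱼ = prior αⱼ + observed count nⱼ.
Posterior concentration: (127.0, 9.0, 56.0), total = 192.0.
Var[θ_j] = α_j(Σα−α_j)/((Σα)²(Σα+1)) = 9.0·183.0/(192.0²·193.0) = 0.000231.

0.000231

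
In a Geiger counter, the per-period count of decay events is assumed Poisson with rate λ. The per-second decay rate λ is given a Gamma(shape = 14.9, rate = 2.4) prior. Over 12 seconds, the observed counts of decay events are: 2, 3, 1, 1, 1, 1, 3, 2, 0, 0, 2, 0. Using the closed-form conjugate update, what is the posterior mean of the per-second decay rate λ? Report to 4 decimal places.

2.1458

With a Gamma(shape α, rate β) prior, the Poisson likelihood is conjugate: the posterior is Gamma(α + ΣXᵢ, β + n).
Sum of counts S = 16 over n = 12 seconds.
Posterior: Gamma(α+S, β+n) = Gamma(14.9+16, 2.4+12) = Gamma(30.9, 14.4).
Posterior mean = α/β = 30.9/14.4 = 2.1458.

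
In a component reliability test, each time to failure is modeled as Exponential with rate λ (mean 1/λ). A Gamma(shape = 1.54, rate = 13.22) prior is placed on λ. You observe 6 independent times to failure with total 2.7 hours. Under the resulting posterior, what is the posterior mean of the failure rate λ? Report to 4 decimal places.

0.4736

With a Gamma(shape α, rate β) prior on the exponential rate λ, the posterior after n observations with total T = Σxᵢ is Gamma(α+n, β+T).
Posterior: Gamma(1.54+6, 13.22+2.7) = Gamma(7.54, 15.92).
Posterior mean of λ = α/β = 7.54/15.92 = 0.4736.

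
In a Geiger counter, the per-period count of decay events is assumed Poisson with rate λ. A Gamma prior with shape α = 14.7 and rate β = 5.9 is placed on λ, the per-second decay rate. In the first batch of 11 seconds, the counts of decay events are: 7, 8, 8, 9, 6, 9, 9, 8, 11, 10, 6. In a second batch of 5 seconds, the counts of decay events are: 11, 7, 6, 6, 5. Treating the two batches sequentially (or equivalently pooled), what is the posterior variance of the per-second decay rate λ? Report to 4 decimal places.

With a Gamma(shape α, rate β) prior, the Poisson likelihood is conjugate: the posterior is Gamma(α + ΣXᵢ, β + n).
Batch 1: sum of counts S = 91 over n = 11 seconds.
After batch 1: Gamma(α+S, β+n) = Gamma(14.7+91, 5.9+11) = Gamma(105.7, 16.9).
Batch 2: sum of counts S = 35 over n = 5 seconds.
After batch 2: Gamma(α+S, β+n) = Gamma(105.7+35, 16.9+5) = Gamma(140.7, 21.9).
Var = α/β² = 140.7/21.9² = 0.2934.

0.2934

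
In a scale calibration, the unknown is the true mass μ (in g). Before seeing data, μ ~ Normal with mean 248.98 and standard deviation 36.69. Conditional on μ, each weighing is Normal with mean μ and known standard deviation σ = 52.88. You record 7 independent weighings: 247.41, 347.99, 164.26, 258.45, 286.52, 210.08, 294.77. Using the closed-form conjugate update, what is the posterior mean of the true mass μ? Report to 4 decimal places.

256.3192

For Normal data with known variance σ², a Normal(μ₀, σ₀²) prior on μ is conjugate. Posterior precision = 1/σ₀² + n/σ²; posterior mean is the precision-weighted average of μ₀ and x̄.
Σxᵢ = 247.41 + 347.99 + 164.26 + 258.45 + 286.52 + 210.08 + 294.77 = 1809.48, so n·x̄ = 1809.48.
σ₀² = 36.69² = 1346.1561, σ² = 52.88² = 2796.2944; σ² + n·σ₀² = 2796.2944 + 7·1346.1561 = 12219.3871.
Posterior mean = (μ₀/σ₀² + n·x̄/σ²)/(1/σ₀² + n/σ²) = (σ²·μ₀ + σ₀²·n·x̄)/(σ² + n·σ₀²) = (2796.2944·248.98 + 1346.1561·1809.48)/12219.3871 = 3132063.91954/12219.3871 = 256.3192.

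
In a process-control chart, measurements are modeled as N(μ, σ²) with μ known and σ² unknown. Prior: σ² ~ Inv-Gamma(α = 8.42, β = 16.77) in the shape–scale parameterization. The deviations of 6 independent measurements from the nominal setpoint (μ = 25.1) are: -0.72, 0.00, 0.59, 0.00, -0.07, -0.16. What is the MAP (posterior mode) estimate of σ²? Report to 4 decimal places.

1.3864

With known mean μ and an Inverse-Gamma(α, β) prior on σ², the Normal likelihood is conjugate: posterior is Inv-Gamma(α + n/2, β + Σ(xᵢ−μ)²/2).
Σ(xᵢ−μ)² = (-0.72)² + (0.00)² + (0.59)² + (0.00)² + (-0.07)² + (-0.16)² = 0.8970.
Posterior: Inv-Gamma(8.42 + 6/2, 16.77 + 0.8970/2) = Inv-Gamma(11.42, 17.21850).
Mode = β/(α+1) = 17.21850/12.42 = 1.3864.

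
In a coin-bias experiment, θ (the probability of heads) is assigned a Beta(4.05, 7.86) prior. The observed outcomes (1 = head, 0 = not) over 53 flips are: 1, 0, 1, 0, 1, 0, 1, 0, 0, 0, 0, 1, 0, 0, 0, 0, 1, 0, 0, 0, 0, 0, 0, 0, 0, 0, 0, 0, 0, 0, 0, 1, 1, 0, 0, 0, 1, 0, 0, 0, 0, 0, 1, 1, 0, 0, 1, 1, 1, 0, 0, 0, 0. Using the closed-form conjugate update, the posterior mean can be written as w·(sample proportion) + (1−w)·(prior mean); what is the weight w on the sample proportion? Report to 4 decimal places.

0.8165

The Beta prior is conjugate to a Binomial/Bernoulli likelihood; the update adds successes to α and failures to β.
Posterior mean = (α₀+k)/(α₀+β₀+n) = [n/(α₀+β₀+n)]·(k/n) + [(α₀+β₀)/(α₀+β₀+n)]·α₀/(α₀+β₀), so only n and the prior enter the weight.
The weight on the data is w = n/(α₀+β₀+n) = 53/(4.05+7.86+53) = 53/64.91 = 0.8165.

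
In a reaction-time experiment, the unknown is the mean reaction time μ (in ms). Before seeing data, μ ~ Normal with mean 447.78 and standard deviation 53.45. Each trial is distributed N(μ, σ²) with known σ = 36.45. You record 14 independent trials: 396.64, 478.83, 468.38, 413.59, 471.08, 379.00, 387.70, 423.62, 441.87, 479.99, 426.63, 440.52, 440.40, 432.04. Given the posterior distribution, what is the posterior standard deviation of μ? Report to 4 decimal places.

9.5838

For Normal data with known variance σ², a Normal(μ₀, σ₀²) prior on μ is conjugate. Posterior precision = 1/σ₀² + n/σ²; posterior mean is the precision-weighted average of μ₀ and x̄.
σ₀² = 53.45² = 2856.9025, σ² = 36.45² = 1328.6025; σ² + n·σ₀² = 1328.6025 + 14·2856.9025 = 41325.2375.
Posterior precision = 1/σ₀² + n/σ² = 1/2856.9025 + 14/1328.6025 = (σ² + n·σ₀²)/(σ₀²σ²) = 41325.2375/(2856.9025·1328.6025); posterior variance σₙ² = σ₀²σ²/(σ² + n·σ₀²) = 2856.9025·1328.6025/41325.2375 = 91.849147.
Posterior SD = √σₙ² = √(2856.9025·1328.6025/41325.2375) = 9.5838.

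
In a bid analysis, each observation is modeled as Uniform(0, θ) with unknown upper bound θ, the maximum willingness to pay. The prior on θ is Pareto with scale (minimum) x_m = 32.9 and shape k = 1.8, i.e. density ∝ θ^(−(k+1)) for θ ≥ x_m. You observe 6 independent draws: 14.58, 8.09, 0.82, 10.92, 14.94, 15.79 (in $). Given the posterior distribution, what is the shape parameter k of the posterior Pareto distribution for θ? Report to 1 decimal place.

7.8

A Pareto(scale x_m, shape k) prior on the upper bound θ of Uniform(0, θ) is conjugate: posterior is Pareto(max(x_m, max xᵢ), k + n).
Sample maximum = 15.79; prior scale x_m = 32.9 → posterior scale = max = 32.90.
Posterior shape = 1.8 + 6 = 7.8.
Posterior shape k = 7.8.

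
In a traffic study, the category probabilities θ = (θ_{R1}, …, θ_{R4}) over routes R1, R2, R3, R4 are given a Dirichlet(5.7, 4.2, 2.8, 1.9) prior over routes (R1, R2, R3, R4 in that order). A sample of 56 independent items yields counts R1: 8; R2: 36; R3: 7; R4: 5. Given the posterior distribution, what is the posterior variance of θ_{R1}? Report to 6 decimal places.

The Dirichlet prior is conjugate to the Multinomial likelihood: each posterior αⱼ = prior αⱼ + observed count nⱼ.
Posterior concentration: (13.7, 40.2, 9.8, 6.9), total = 70.6.
Var[θ_j] = α_j(Σα−α_j)/((Σα)²(Σα+1)) = 13.7·56.9/(70.6²·71.6) = 0.002184.

0.002184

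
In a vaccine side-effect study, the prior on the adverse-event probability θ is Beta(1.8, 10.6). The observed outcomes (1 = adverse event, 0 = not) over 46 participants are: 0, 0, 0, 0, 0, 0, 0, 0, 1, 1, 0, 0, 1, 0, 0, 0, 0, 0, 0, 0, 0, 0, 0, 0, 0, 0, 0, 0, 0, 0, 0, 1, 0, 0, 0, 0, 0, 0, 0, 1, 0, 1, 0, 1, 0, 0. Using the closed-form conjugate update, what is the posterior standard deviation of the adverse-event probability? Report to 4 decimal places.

0.0464

The Beta prior is conjugate to a Binomial/Bernoulli likelihood; the update adds successes to α and failures to β.
Posterior: Beta(α+k, β+n−k) = Beta(1.8+7, 10.6+39) = Beta(8.8, 49.6).
Var = αβ/((α+β)²(α+β+1)) = 8.8·49.6/(58.4²·59.4) = 0.00215453; SD = √0.00215453 = 0.0464.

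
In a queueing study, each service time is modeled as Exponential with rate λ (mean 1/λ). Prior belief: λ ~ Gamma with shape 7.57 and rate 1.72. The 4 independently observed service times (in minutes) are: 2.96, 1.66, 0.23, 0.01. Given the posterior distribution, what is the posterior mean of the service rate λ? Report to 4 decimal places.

1.7584

With a Gamma(shape α, rate β) prior on the exponential rate λ, the posterior after n observations with total T = Σxᵢ is Gamma(α+n, β+T).
Sum of observations T = 4.86 minutes; n = 4.
Posterior: Gamma(7.57+4, 1.72+4.86) = Gamma(11.57, 6.58).
Posterior mean of λ = α/β = 11.57/6.58 = 1.7584.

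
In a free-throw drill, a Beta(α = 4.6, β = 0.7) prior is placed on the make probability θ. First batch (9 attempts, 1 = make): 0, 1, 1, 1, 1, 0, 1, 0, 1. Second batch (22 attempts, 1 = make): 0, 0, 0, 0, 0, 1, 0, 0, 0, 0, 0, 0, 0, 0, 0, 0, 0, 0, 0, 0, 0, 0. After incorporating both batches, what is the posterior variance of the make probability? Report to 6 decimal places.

The Beta prior is conjugate to a Binomial/Bernoulli likelihood; the update adds successes to α and failures to β.
After batch 1: Beta(4.6+6, 0.7+3) = Beta(10.6, 3.7).
After batch 2: Beta(10.6+1, 3.7+21) = Beta(11.6, 24.7).
Var = αβ/((α+β)²(α+β+1)) = 11.6·24.7/(36.3²·37.3) = 0.005830.

0.005830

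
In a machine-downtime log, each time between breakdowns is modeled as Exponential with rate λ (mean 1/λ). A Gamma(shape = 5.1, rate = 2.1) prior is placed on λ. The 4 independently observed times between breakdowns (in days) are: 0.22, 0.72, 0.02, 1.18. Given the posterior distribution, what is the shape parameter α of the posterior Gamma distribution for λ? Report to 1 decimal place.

9.1

With a Gamma(shape α, rate β) prior on the exponential rate λ, the posterior after n observations with total T = Σxᵢ is Gamma(α+n, β+T).
Sum of observations T = 2.14 days; n = 4.
Posterior: Gamma(5.1+4, 2.1+2.14) = Gamma(9.1, 4.24).
Posterior α = 9.1.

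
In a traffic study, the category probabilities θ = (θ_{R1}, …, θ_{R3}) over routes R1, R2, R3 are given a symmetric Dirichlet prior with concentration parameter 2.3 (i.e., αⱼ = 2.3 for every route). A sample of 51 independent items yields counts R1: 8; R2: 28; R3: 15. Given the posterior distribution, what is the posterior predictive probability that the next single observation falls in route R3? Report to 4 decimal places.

0.2988

The Dirichlet prior is conjugate to the Multinomial likelihood: each posterior αⱼ = prior αⱼ + observed count nⱼ.
Posterior concentration: (10.3, 30.3, 17.3), total = 57.9.
P(next = R3 | data) = α_{R3}/Σα = 0.2988.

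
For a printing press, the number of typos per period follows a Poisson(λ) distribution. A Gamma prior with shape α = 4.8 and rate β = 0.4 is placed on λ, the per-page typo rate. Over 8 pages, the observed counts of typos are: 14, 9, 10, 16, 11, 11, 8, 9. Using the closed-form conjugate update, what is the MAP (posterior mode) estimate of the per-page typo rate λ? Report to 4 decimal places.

10.9286

With a Gamma(shape α, rate β) prior, the Poisson likelihood is conjugate: the posterior is Gamma(α + ΣXᵢ, β + n).
Sum of counts S = 88 over n = 8 pages.
Posterior: Gamma(α+S, β+n) = Gamma(4.8+88, 0.4+8) = Gamma(92.8, 8.4).
Mode of Gamma(α,β) for α≥1 is (α−1)/β = 91.8/8.4 = 10.9286.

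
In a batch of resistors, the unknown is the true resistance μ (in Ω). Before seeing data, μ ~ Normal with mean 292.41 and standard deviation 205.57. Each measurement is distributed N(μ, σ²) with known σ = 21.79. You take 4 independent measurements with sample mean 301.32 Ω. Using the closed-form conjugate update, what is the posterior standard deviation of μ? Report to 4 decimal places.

For Normal data with known variance σ², a Normal(μ₀, σ₀²) prior on μ is conjugate. Posterior precision = 1/σ₀² + n/σ²; posterior mean is the precision-weighted average of μ₀ and x̄.
σ₀² = 205.57² = 42259.0249, σ² = 21.79² = 474.8041; σ² + n·σ₀² = 474.8041 + 4·42259.0249 = 169510.9037.
Posterior precision = 1/σ₀² + n/σ² = 1/42259.0249 + 4/474.8041 = (σ² + n·σ₀²)/(σ₀²σ²) = 169510.9037/(42259.0249·474.8041); posterior variance σₙ² = σ₀²σ²/(σ² + n·σ₀²) = 42259.0249·474.8041/169510.9037 = 118.368541.
Posterior SD = √σₙ² = √(42259.0249·474.8041/169510.9037) = 10.8797.

10.8797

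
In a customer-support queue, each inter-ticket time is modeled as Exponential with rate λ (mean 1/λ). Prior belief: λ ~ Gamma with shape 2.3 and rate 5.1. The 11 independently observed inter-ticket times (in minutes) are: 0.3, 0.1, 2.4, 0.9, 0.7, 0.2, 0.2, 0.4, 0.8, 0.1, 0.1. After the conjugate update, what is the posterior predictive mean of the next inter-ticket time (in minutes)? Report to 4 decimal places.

0.9187

With a Gamma(shape α, rate β) prior on the exponential rate λ, the posterior after n observations with total T = Σxᵢ is Gamma(α+n, β+T).
Sum of observations T = 6.2 minutes; n = 11.
Posterior: Gamma(2.3+11, 5.1+6.2) = Gamma(13.3, 11.3).
The predictive distribution for the next observation is Lomax; its mean is β/(α−1) = 11.3/12.3 = 0.9187.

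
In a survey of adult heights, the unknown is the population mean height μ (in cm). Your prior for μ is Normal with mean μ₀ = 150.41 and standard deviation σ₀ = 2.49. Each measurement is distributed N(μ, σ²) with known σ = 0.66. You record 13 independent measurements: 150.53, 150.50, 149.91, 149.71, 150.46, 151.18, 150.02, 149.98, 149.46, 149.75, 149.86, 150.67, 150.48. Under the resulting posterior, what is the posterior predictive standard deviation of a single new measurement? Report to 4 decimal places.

For Normal data with known variance σ², a Normal(μ₀, σ₀²) prior on μ is conjugate. Posterior precision = 1/σ₀² + n/σ²; posterior mean is the precision-weighted average of μ₀ and x̄.
σ₀² = 2.49² = 6.2001, σ² = 0.66² = 0.4356; σ² + n·σ₀² = 0.4356 + 13·6.2001 = 81.0369.
Posterior precision = 1/σ₀² + n/σ² = 1/6.2001 + 13/0.4356 = (σ² + n·σ₀²)/(σ₀²σ²) = 81.0369/(6.2001·0.4356); posterior variance σₙ² = σ₀²σ²/(σ² + n·σ₀²) = 6.2001·0.4356/81.0369 = 0.033328.
Predictive variance for one new observation = σₙ² + σ² = 6.2001·0.4356/81.0369 + 0.4356 = σ²·(σ₀² + 81.0369)/81.0369 = 0.4356·87.237/81.0369 = 0.468928; SD = √(0.4356·87.237/81.0369) = 0.6848.

0.6848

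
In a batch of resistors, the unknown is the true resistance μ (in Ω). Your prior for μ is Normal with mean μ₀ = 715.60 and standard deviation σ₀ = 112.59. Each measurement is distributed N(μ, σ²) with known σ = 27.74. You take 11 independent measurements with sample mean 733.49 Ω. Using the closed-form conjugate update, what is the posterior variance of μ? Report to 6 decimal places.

69.571308

For Normal data with known variance σ², a Normal(μ₀, σ₀²) prior on μ is conjugate. Posterior precision = 1/σ₀² + n/σ²; posterior mean is the precision-weighted average of μ₀ and x̄.
σ₀² = 112.59² = 12676.5081, σ² = 27.74² = 769.5076; σ² + n·σ₀² = 769.5076 + 11·12676.5081 = 140211.0967.
Posterior precision = 1/σ₀² + n/σ² = 1/12676.5081 + 11/769.5076 = (σ² + n·σ₀²)/(σ₀²σ²) = 140211.0967/(12676.5081·769.5076); posterior variance σₙ² = σ₀²σ²/(σ² + n·σ₀²) = 12676.5081·769.5076/140211.0967 = 69.571308.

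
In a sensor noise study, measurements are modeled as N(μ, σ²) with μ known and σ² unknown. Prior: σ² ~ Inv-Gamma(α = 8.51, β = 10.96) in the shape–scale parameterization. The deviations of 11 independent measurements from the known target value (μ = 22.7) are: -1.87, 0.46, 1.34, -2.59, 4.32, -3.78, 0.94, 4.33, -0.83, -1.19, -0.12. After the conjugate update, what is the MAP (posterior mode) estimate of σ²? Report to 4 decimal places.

With known mean μ and an Inverse-Gamma(α, β) prior on σ², the Normal likelihood is conjugate: posterior is Inv-Gamma(α + n/2, β + Σ(xᵢ−μ)²/2).
Σ(xᵢ−μ)² = (-1.87)² + (0.46)² + (1.34)² + (-2.59)² + (4.32)² + (-3.78)² + (0.94)² + (4.33)² + (-0.83)² + (-1.19)² + (-0.12)² = 66.9149.
Posterior: Inv-Gamma(8.51 + 11/2, 10.96 + 66.9149/2) = Inv-Gamma(14.01, 44.41745).
Mode = β/(α+1) = 44.41745/15.01 = 2.9592.

2.9592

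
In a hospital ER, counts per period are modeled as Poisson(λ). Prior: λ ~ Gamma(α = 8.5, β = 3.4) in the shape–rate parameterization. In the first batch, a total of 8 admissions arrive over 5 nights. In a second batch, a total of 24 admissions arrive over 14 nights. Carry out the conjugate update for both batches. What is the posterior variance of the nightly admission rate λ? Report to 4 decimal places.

0.0807

With a Gamma(shape α, rate β) prior, the Poisson likelihood is conjugate: the posterior is Gamma(α + ΣXᵢ, β + n).
After batch 1: Gamma(α+S, β+n) = Gamma(8.5+8, 3.4+5) = Gamma(16.5, 8.4).
After batch 2: Gamma(α+S, β+n) = Gamma(16.5+24, 8.4+14) = Gamma(40.5, 22.4).
Var = α/β² = 40.5/22.4² = 0.0807.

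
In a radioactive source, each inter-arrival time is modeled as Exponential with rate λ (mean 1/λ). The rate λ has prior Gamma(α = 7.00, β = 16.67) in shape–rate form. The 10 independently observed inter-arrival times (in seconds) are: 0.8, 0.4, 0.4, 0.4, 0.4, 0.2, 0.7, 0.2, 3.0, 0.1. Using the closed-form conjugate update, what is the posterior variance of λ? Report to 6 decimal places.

0.031395

With a Gamma(shape α, rate β) prior on the exponential rate λ, the posterior after n observations with total T = Σxᵢ is Gamma(α+n, β+T).
Sum of observations T = 6.6 seconds; n = 10.
Posterior: Gamma(7.00+10, 16.67+6.6) = Gamma(17.00, 23.27).
Var = α/β² = 0.031395.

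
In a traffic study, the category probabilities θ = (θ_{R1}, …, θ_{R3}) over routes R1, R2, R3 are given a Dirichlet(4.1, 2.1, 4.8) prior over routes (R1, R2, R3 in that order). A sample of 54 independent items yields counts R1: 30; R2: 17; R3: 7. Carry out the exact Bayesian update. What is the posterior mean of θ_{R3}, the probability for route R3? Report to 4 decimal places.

The Dirichlet prior is conjugate to the Multinomial likelihood: each posterior αⱼ = prior αⱼ + observed count nⱼ.
Posterior concentration: (34.1, 19.1, 11.8), total = 65.0.
E[θ_{R3}|data] = α_{R3}/Σα = 11.8/65.0 = 0.1815.

0.1815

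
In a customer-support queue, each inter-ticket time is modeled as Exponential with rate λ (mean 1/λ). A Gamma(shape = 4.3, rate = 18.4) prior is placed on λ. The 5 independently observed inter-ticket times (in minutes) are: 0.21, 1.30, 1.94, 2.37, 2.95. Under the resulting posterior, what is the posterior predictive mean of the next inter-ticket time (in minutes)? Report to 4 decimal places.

3.2735

With a Gamma(shape α, rate β) prior on the exponential rate λ, the posterior after n observations with total T = Σxᵢ is Gamma(α+n, β+T).
Sum of observations T = 8.77 minutes; n = 5.
Posterior: Gamma(4.3+5, 18.4+8.77) = Gamma(9.3, 27.17).
The predictive distribution for the next observation is Lomax; its mean is β/(α−1) = 27.17/8.3 = 3.2735.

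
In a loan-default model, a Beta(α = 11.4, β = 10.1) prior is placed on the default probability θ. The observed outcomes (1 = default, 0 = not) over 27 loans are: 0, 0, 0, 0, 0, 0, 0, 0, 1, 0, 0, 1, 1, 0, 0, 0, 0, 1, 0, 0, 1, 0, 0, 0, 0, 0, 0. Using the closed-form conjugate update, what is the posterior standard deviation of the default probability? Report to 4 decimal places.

The Beta prior is conjugate to a Binomial/Bernoulli likelihood; the update adds successes to α and failures to β.
Posterior: Beta(α+k, β+n−k) = Beta(11.4+5, 10.1+22) = Beta(16.4, 32.1).
Var = αβ/((α+β)²(α+β+1)) = 16.4·32.1/(48.5²·49.5) = 0.00452127; SD = √0.00452127 = 0.0672.

0.0672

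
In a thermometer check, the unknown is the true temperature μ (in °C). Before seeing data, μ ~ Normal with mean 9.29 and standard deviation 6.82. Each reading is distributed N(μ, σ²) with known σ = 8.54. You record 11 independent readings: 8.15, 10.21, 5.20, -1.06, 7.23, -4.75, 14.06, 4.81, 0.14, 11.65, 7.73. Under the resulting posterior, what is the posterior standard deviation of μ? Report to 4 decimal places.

2.4089

For Normal data with known variance σ², a Normal(μ₀, σ₀²) prior on μ is conjugate. Posterior precision = 1/σ₀² + n/σ²; posterior mean is the precision-weighted average of μ₀ and x̄.
σ₀² = 6.82² = 46.5124, σ² = 8.54² = 72.9316; σ² + n·σ₀² = 72.9316 + 11·46.5124 = 584.568.
Posterior precision = 1/σ₀² + n/σ² = 1/46.5124 + 11/72.9316 = (σ² + n·σ₀²)/(σ₀²σ²) = 584.568/(46.5124·72.9316); posterior variance σₙ² = σ₀²σ²/(σ² + n·σ₀²) = 46.5124·72.9316/584.568 = 5.802958.
Posterior SD = √σₙ² = √(46.5124·72.9316/584.568) = 2.4089.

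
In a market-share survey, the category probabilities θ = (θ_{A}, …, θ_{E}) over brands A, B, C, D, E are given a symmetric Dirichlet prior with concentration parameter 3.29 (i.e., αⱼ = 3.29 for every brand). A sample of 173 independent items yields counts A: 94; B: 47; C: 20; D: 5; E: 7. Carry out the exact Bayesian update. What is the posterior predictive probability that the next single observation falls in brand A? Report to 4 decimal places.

The Dirichlet prior is conjugate to the Multinomial likelihood: each posterior αⱼ = prior αⱼ + observed count nⱼ.
Posterior concentration: (97.29, 50.29, 23.29, 8.29, 10.29), total = 189.45.
P(next = A | data) = α_{A}/Σα = 0.5135.

0.5135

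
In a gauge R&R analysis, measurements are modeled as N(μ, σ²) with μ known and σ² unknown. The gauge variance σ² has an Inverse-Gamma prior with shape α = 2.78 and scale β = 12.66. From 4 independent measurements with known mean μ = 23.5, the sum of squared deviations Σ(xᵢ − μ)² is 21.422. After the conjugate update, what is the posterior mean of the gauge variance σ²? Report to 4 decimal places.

With known mean μ and an Inverse-Gamma(α, β) prior on σ², the Normal likelihood is conjugate: posterior is Inv-Gamma(α + n/2, β + Σ(xᵢ−μ)²/2).
Posterior: Inv-Gamma(2.78 + 4/2, 12.66 + 21.422/2) = Inv-Gamma(4.78, 23.3710).
E[σ²|data] = β/(α−1) = 23.3710/3.78 = 6.1828.

6.1828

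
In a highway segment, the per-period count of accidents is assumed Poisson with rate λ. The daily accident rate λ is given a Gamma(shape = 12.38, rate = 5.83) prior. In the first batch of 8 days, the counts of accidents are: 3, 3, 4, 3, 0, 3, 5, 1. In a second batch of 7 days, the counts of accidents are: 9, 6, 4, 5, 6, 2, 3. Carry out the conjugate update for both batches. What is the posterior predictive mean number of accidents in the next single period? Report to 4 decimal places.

3.3308

With a Gamma(shape α, rate β) prior, the Poisson likelihood is conjugate: the posterior is Gamma(α + ΣXᵢ, β + n).
Batch 1: sum of counts S = 22 over n = 8 days.
After batch 1: Gamma(α+S, β+n) = Gamma(12.38+22, 5.83+8) = Gamma(34.38, 13.83).
Batch 2: sum of counts S = 35 over n = 7 days.
After batch 2: Gamma(α+S, β+n) = Gamma(34.38+35, 13.83+7) = Gamma(69.38, 20.83).
The predictive distribution for one future period is NegBinom with mean α/β = 3.3308.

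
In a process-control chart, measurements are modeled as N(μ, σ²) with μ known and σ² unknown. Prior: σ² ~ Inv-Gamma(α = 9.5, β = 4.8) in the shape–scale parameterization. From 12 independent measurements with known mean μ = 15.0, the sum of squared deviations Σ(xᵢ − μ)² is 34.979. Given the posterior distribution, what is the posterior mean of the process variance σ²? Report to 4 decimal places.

1.5372

With known mean μ and an Inverse-Gamma(α, β) prior on σ², the Normal likelihood is conjugate: posterior is Inv-Gamma(α + n/2, β + Σ(xᵢ−μ)²/2).
Posterior: Inv-Gamma(9.5 + 12/2, 4.8 + 34.979/2) = Inv-Gamma(15.50, 22.2895).
E[σ²|data] = β/(α−1) = 22.2895/14.50 = 1.5372.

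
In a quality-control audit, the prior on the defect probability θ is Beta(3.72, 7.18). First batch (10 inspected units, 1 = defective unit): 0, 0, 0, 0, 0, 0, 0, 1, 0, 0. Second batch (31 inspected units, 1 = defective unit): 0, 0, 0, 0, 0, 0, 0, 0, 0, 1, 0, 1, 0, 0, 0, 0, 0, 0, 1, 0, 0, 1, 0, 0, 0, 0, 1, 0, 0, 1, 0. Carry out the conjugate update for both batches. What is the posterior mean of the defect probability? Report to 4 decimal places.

0.2066

The Beta prior is conjugate to a Binomial/Bernoulli likelihood; the update adds successes to α and failures to β.
After batch 1: Beta(3.72+1, 7.18+9) = Beta(4.72, 16.18).
After batch 2: Beta(4.72+6, 16.18+25) = Beta(10.72, 41.18).
Posterior mean = α/(α+β) = 10.72/51.90 = 0.2066.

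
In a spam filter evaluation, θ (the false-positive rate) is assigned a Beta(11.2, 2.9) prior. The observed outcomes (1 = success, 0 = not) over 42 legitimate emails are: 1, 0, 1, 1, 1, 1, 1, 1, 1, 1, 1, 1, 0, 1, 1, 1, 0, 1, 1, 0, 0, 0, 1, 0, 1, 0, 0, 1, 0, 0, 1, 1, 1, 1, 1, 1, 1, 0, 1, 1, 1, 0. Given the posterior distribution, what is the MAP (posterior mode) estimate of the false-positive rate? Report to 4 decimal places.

The Beta prior is conjugate to a Binomial/Bernoulli likelihood; the update adds successes to α and failures to β.
Posterior: Beta(α+k, β+n−k) = Beta(11.2+29, 2.9+13) = Beta(40.2, 15.9).
Mode of Beta(a,b) for a,b>1 is (a−1)/(a+b−2) = 39.2/54.1 = 0.7246.

0.7246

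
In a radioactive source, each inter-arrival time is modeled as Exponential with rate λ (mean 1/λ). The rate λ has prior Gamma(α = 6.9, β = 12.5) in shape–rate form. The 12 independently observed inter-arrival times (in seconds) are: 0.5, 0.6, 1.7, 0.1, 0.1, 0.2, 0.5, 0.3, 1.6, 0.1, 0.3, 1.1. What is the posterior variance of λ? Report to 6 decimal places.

With a Gamma(shape α, rate β) prior on the exponential rate λ, the posterior after n observations with total T = Σxᵢ is Gamma(α+n, β+T).
Sum of observations T = 7.1 seconds; n = 12.
Posterior: Gamma(6.9+12, 12.5+7.1) = Gamma(18.9, 19.6).
Var = α/β² = 0.049198.

0.049198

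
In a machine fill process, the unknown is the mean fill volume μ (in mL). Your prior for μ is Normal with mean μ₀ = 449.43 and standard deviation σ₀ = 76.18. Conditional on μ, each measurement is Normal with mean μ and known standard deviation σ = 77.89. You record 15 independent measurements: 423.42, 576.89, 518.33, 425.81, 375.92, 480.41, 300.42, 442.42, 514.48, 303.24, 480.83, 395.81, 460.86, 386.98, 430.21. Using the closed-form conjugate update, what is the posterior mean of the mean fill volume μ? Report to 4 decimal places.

435.3811

For Normal data with known variance σ², a Normal(μ₀, σ₀²) prior on μ is conjugate. Posterior precision = 1/σ₀² + n/σ²; posterior mean is the precision-weighted average of μ₀ and x̄.
Σxᵢ = 423.42 + 576.89 + 518.33 + 425.81 + 375.92 + 480.41 + 300.42 + 442.42 + 514.48 + 303.24 + 480.83 + 395.81 + 460.86 + 386.98 + 430.21 = 6516.03, so n·x̄ = 6516.03.
σ₀² = 76.18² = 5803.3924, σ² = 77.89² = 6066.8521; σ² + n·σ₀² = 6066.8521 + 15·5803.3924 = 93117.7381.
Posterior mean = (μ₀/σ₀² + n·x̄/σ²)/(1/σ₀² + n/σ²) = (σ²·μ₀ + σ₀²·n·x̄)/(σ² + n·σ₀²) = (6066.8521·449.43 + 5803.3924·6516.03)/93117.7381 = 40541704.319475/93117.7381 = 435.3811.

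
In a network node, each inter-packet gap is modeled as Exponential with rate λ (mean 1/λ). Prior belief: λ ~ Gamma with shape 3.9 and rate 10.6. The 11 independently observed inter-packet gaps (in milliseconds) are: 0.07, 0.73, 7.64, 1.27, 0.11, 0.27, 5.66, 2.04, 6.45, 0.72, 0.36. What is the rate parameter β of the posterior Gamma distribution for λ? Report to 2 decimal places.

With a Gamma(shape α, rate β) prior on the exponential rate λ, the posterior after n observations with total T = Σxᵢ is Gamma(α+n, β+T).
Sum of observations T = 25.32 milliseconds; n = 11.
Posterior: Gamma(3.9+11, 10.6+25.32) = Gamma(14.9, 35.92).
Posterior β = 35.92.

35.92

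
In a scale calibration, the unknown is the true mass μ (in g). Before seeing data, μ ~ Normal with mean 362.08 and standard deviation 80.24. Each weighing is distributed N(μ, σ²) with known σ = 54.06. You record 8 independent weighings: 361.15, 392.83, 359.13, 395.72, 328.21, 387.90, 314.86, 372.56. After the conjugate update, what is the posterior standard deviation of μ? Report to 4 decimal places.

For Normal data with known variance σ², a Normal(μ₀, σ₀²) prior on μ is conjugate. Posterior precision = 1/σ₀² + n/σ²; posterior mean is the precision-weighted average of μ₀ and x̄.
σ₀² = 80.24² = 6438.4576, σ² = 54.06² = 2922.4836; σ² + n·σ₀² = 2922.4836 + 8·6438.4576 = 54430.1444.
Posterior precision = 1/σ₀² + n/σ² = 1/6438.4576 + 8/2922.4836 = (σ² + n·σ₀²)/(σ₀²σ²) = 54430.1444/(6438.4576·2922.4836); posterior variance σₙ² = σ₀²σ²/(σ² + n·σ₀²) = 6438.4576·2922.4836/54430.1444 = 345.696065.
Posterior SD = √σₙ² = √(6438.4576·2922.4836/54430.1444) = 18.5929.

18.5929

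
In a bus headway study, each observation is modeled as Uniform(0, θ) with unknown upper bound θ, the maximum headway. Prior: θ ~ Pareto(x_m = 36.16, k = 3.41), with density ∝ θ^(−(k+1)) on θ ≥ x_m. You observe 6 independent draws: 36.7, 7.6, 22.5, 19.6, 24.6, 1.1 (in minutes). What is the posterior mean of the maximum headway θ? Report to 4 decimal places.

A Pareto(scale x_m, shape k) prior on the upper bound θ of Uniform(0, θ) is conjugate: posterior is Pareto(max(x_m, max xᵢ), k + n).
Sample maximum = 36.7; prior scale x_m = 36.16 → posterior scale = max = 36.70.
Posterior shape = 3.41 + 6 = 9.41.
E[θ|data] = k·x_m/(k−1) = 9.41·36.70/8.41 = 41.0639.

41.0639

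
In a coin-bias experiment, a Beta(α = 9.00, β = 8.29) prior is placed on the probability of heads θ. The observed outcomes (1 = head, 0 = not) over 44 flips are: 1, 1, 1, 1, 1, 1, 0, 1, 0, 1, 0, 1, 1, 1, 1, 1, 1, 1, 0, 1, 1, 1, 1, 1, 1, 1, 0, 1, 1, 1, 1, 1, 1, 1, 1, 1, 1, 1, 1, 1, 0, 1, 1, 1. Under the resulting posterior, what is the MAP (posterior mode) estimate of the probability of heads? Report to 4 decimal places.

0.7758

The Beta prior is conjugate to a Binomial/Bernoulli likelihood; the update adds successes to α and failures to β.
Posterior: Beta(α+k, β+n−k) = Beta(9.00+38, 8.29+6) = Beta(47.00, 14.29).
Mode of Beta(a,b) for a,b>1 is (a−1)/(a+b−2) = 46.00/59.29 = 0.7758.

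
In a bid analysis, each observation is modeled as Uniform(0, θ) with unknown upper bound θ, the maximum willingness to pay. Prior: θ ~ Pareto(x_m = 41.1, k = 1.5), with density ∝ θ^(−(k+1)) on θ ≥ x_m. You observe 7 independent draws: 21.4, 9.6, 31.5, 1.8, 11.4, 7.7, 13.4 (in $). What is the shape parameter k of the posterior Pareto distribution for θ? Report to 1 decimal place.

8.5

A Pareto(scale x_m, shape k) prior on the upper bound θ of Uniform(0, θ) is conjugate: posterior is Pareto(max(x_m, max xᵢ), k + n).
Sample maximum = 31.5; prior scale x_m = 41.1 → posterior scale = max = 41.1.
Posterior shape = 1.5 + 7 = 8.5.
Posterior shape k = 8.5.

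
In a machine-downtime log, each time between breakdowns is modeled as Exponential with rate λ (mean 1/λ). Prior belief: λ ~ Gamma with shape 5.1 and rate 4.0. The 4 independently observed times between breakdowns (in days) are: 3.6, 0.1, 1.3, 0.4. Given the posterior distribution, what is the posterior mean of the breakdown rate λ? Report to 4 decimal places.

With a Gamma(shape α, rate β) prior on the exponential rate λ, the posterior after n observations with total T = Σxᵢ is Gamma(α+n, β+T).
Sum of observations T = 5.4 days; n = 4.
Posterior: Gamma(5.1+4, 4.0+5.4) = Gamma(9.1, 9.4).
Posterior mean of λ = α/β = 9.1/9.4 = 0.9681.

0.9681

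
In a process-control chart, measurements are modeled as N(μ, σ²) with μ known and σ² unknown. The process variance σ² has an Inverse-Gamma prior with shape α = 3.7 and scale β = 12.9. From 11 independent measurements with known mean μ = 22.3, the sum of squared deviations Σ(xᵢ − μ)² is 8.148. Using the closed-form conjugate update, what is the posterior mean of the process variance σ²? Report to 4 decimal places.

With known mean μ and an Inverse-Gamma(α, β) prior on σ², the Normal likelihood is conjugate: posterior is Inv-Gamma(α + n/2, β + Σ(xᵢ−μ)²/2).
Posterior: Inv-Gamma(3.7 + 11/2, 12.9 + 8.148/2) = Inv-Gamma(9.20, 16.9740).
E[σ²|data] = β/(α−1) = 16.9740/8.20 = 2.0700.

2.0700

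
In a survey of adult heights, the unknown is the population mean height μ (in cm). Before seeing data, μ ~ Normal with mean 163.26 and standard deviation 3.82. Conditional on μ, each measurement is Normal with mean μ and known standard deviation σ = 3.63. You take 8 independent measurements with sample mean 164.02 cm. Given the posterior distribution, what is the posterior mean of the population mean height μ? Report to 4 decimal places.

163.9429

For Normal data with known variance σ², a Normal(μ₀, σ₀²) prior on μ is conjugate. Posterior precision = 1/σ₀² + n/σ²; posterior mean is the precision-weighted average of μ₀ and x̄.
n·x̄ = 8·164.02 = 1312.16.
σ₀² = 3.82² = 14.5924, σ² = 3.63² = 13.1769; σ² + n·σ₀² = 13.1769 + 8·14.5924 = 129.9161.
Posterior mean = (μ₀/σ₀² + n·x̄/σ²)/(1/σ₀² + n/σ²) = (σ²·μ₀ + σ₀²·n·x̄)/(σ² + n·σ₀²) = (13.1769·163.26 + 14.5924·1312.16)/129.9161 = 21298.824278/129.9161 = 163.9429.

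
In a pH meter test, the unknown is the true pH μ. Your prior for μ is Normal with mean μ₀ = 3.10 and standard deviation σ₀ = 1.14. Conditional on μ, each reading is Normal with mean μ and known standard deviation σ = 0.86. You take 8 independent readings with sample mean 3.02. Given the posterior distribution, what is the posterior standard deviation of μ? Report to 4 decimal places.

0.2938

For Normal data with known variance σ², a Normal(μ₀, σ₀²) prior on μ is conjugate. Posterior precision = 1/σ₀² + n/σ²; posterior mean is the precision-weighted average of μ₀ and x̄.
σ₀² = 1.14² = 1.2996, σ² = 0.86² = 0.7396; σ² + n·σ₀² = 0.7396 + 8·1.2996 = 11.1364.
Posterior precision = 1/σ₀² + n/σ² = 1/1.2996 + 8/0.7396 = (σ² + n·σ₀²)/(σ₀²σ²) = 11.1364/(1.2996·0.7396); posterior variance σₙ² = σ₀²σ²/(σ² + n·σ₀²) = 1.2996·0.7396/11.1364 = 0.086310.
Posterior SD = √σₙ² = √(1.2996·0.7396/11.1364) = 0.2938.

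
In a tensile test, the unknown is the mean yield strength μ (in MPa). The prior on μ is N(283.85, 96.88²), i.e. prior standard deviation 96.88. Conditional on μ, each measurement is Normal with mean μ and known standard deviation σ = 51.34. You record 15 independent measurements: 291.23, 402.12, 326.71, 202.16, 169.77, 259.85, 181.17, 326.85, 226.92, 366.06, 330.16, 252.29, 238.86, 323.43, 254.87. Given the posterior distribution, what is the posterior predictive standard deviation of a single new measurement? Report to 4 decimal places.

52.9933

For Normal data with known variance σ², a Normal(μ₀, σ₀²) prior on μ is conjugate. Posterior precision = 1/σ₀² + n/σ²; posterior mean is the precision-weighted average of μ₀ and x̄.
σ₀² = 96.88² = 9385.7344, σ² = 51.34² = 2635.7956; σ² + n·σ₀² = 2635.7956 + 15·9385.7344 = 143421.8116.
Posterior precision = 1/σ₀² + n/σ² = 1/9385.7344 + 15/2635.7956 = (σ² + n·σ₀²)/(σ₀²σ²) = 143421.8116/(9385.7344·2635.7956); posterior variance σₙ² = σ₀²σ²/(σ² + n·σ₀²) = 9385.7344·2635.7956/143421.8116 = 172.490343.
Predictive variance for one new observation = σₙ² + σ² = 9385.7344·2635.7956/143421.8116 + 2635.7956 = σ²·(σ₀² + 143421.8116)/143421.8116 = 2635.7956·152807.546/143421.8116 = 2808.285943; SD = √(2635.7956·152807.546/143421.8116) = 52.9933.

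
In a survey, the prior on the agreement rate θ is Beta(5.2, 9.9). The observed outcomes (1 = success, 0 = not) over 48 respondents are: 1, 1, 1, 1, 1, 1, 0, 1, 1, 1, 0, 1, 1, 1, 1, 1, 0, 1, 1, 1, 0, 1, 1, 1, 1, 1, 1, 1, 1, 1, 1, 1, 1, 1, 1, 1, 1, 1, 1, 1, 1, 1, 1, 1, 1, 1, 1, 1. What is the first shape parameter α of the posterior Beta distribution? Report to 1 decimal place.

49.2

The Beta prior is conjugate to a Binomial/Bernoulli likelihood; the update adds successes to α and failures to β.
Posterior: Beta(α+k, β+n−k) = Beta(5.2+44, 9.9+4) = Beta(49.2, 13.9).
Posterior α = 49.2.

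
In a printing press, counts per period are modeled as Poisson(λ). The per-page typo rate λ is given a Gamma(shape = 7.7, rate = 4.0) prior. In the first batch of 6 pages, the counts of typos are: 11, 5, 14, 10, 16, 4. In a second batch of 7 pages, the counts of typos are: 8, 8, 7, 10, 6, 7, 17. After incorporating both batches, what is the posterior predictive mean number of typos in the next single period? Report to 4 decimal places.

With a Gamma(shape α, rate β) prior, the Poisson likelihood is conjugate: the posterior is Gamma(α + ΣXᵢ, β + n).
Batch 1: sum of counts S = 60 over n = 6 pages.
After batch 1: Gamma(α+S, β+n) = Gamma(7.7+60, 4.0+6) = Gamma(67.7, 10.0).
Batch 2: sum of counts S = 63 over n = 7 pages.
After batch 2: Gamma(α+S, β+n) = Gamma(67.7+63, 10.0+7) = Gamma(130.7, 17.0).
The predictive distribution for one future period is NegBinom with mean α/β = 7.6882.

7.6882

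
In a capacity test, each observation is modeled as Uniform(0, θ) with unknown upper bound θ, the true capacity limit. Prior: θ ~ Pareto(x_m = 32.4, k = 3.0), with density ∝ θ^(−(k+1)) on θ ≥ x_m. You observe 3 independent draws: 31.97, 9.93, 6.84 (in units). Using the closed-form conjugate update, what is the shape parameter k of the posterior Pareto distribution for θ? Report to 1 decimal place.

6.0

A Pareto(scale x_m, shape k) prior on the upper bound θ of Uniform(0, θ) is conjugate: posterior is Pareto(max(x_m, max xᵢ), k + n).
Sample maximum = 31.97; prior scale x_m = 32.4 → posterior scale = max = 32.40.
Posterior shape = 3.0 + 3 = 6.0.
Posterior shape k = 6.0.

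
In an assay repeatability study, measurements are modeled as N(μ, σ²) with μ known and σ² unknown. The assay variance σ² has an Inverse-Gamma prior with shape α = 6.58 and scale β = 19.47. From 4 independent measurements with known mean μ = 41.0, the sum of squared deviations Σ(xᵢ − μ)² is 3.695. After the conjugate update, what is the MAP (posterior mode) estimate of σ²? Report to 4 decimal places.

With known mean μ and an Inverse-Gamma(α, β) prior on σ², the Normal likelihood is conjugate: posterior is Inv-Gamma(α + n/2, β + Σ(xᵢ−μ)²/2).
Posterior: Inv-Gamma(6.58 + 4/2, 19.47 + 3.695/2) = Inv-Gamma(8.58, 21.3175).
Mode = β/(α+1) = 21.3175/9.58 = 2.2252.

2.2252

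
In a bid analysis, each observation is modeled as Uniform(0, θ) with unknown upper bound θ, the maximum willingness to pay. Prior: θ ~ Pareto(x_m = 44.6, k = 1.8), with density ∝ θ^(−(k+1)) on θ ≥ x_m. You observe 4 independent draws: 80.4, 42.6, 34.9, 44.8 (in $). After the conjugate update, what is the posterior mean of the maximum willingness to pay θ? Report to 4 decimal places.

A Pareto(scale x_m, shape k) prior on the upper bound θ of Uniform(0, θ) is conjugate: posterior is Pareto(max(x_m, max xᵢ), k + n).
Sample maximum = 80.4; prior scale x_m = 44.6 → posterior scale = max = 80.4.
Posterior shape = 1.8 + 4 = 5.8.
E[θ|data] = k·x_m/(k−1) = 5.8·80.4/4.8 = 97.1500.

97.1500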